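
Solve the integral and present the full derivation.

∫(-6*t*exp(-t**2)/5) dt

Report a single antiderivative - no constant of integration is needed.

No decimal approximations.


Step 1. Substitute u = t**2, turning ∫(-6*t*exp(-t**2)/5) dt into ∫(-3*exp(-u)/5) du: now ∫(-3*exp(-u)/5) du.
Step 2. Evaluate the standard form: now 3*exp(-u)/5.
Step 3. Substitute back u = t**2: now 3*exp(-t**2)/5.
Answer: 3*exp(-t**2)/5.


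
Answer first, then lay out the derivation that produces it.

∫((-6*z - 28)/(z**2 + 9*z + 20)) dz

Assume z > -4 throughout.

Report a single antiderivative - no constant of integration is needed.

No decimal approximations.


The answer is -4*log(z + 4) - 2*log(z + 5).
Step 1. Decompose ∫((-6*z - 28)/(z**2 + 9*z + 20)) dz by partial fractions, (-6*z - 28)/(z**2 + 9*z + 20) = -2/(z + 5) - 4/(z + 4): now ∫(-4/(z + 4)) dz + ∫(-2/(z + 5)) dz.
Step 2. Evaluate the standard form [assuming z > -5]: now -2*log(z + 5) + ∫(-4/(z + 4)) dz.
Step 3. Evaluate the standard form [assuming z > -4]: now -4*log(z + 4) - 2*log(z + 5).
Answer: -4*log(z + 4) - 2*log(z + 5).


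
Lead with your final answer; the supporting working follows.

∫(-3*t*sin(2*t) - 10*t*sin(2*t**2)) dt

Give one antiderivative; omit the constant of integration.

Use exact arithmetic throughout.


The answer is 3*t*cos(2*t)/2 - 3*sin(2*t)/4 + 5*cos(2*t**2)/2.
Step 1. Rewrite: now ∫(-3*t*sin(2*t)) dt + ∫(-10*t*sin(2*t**2)) dt.
Step 2. Substitute u = t**2, turning ∫(-10*t*sin(2*t**2)) dt into ∫(-5*sin(2*u)) du: now ∫(-3*t*sin(2*t)) dt + ∫(-5*sin(2*u)) du.
Step 3. Evaluate the standard form: now 5*cos(2*u)/2 + ∫(-3*t*sin(2*t)) dt.
Step 4. Substitute back u = t**2: now 5*cos(2*t**2)/2 + ∫(-3*t*sin(2*t)) dt.
Step 5. Integrate ∫(-3*t*sin(2*t)) dt by parts with u = t, dv = (-3*sin(2*t)) dt, so v = 3*cos(2*t)/2: now 3*t*cos(2*t)/2 + 5*cos(2*t**2)/2 + ∫(-3*cos(2*t)/2) dt.
Step 6. Evaluate the standard form: now 3*t*cos(2*t)/2 - 3*sin(2*t)/4 + 5*cos(2*t**2)/2.
Answer: 3*t*cos(2*t)/2 - 3*sin(2*t)/4 + 5*cos(2*t**2)/2.


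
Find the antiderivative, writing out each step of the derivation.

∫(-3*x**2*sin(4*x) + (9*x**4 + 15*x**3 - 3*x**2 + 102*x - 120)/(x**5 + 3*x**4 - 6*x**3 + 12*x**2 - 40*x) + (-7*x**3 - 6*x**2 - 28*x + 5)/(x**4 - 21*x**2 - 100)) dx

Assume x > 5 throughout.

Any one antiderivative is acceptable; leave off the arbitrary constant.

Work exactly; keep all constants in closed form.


Step 1. Rewrite: now ∫(-3*x**2*sin(4*x)) dx + ∫((-7*x**3 - 6*x**2 - 28*x + 5)/(x**4 - 21*x**2 - 100)) dx + ∫((9*x**4 + 15*x**3 - 3*x**2 + 102*x - 120)/(x**5 + 3*x**4 - 6*x**3 + 12*x**2 - 40*x)) dx.
Step 2. Decompose ∫((-7*x**3 - 6*x**2 - 28*x + 5)/(x**4 - 21*x**2 - 100)) dx by partial fractions, (-7*x**3 - 6*x**2 - 28*x + 5)/(x**4 - 21*x**2 - 100) = -1/(x**2 + 4) - 3/(x + 5) - 4/(x - 5): now ∫(-3*x**2*sin(4*x)) dx + ∫((9*x**4 + 15*x**3 - 3*x**2 + 102*x - 120)/(x**5 + 3*x**4 - 6*x**3 + 12*x**2 - 40*x)) dx + ∫(-4/(x - 5)) dx + ∫(-3/(x + 5)) dx + ∫(-1/(x**2 + 4)) dx.
Step 3. Evaluate the standard form [assuming x > -5]: now -3*log(x + 5) + ∫(-3*x**2*sin(4*x)) dx + ∫((9*x**4 + 15*x**3 - 3*x**2 + 102*x - 120)/(x**5 + 3*x**4 - 6*x**3 + 12*x**2 - 40*x)) dx + ∫(-4/(x - 5)) dx + ∫(-1/(x**2 + 4)) dx.
Step 4. Evaluate the standard form [assuming x > 5]: now -4*log(x - 5) - 3*log(x + 5) + ∫(-3*x**2*sin(4*x)) dx + ∫((9*x**4 + 15*x**3 - 3*x**2 + 102*x - 120)/(x**5 + 3*x**4 - 6*x**3 + 12*x**2 - 40*x)) dx + ∫(-1/(x**2 + 4)) dx.
Step 5. Evaluate the standard form: now -4*log(x - 5) - 3*log(x + 5) - atan(x/2)/2 + ∫(-3*x**2*sin(4*x)) dx + ∫((9*x**4 + 15*x**3 - 3*x**2 + 102*x - 120)/(x**5 + 3*x**4 - 6*x**3 + 12*x**2 - 40*x)) dx.
Step 6. Integrate ∫(-3*x**2*sin(4*x)) dx by parts with u = x**2, dv = (-3*sin(4*x)) dx, so v = 3*cos(4*x)/4: now 3*x**2*cos(4*x)/4 - 4*log(x - 5) - 3*log(x + 5) - atan(x/2)/2 + ∫(-3*x*cos(4*x)/2) dx + ∫((9*x**4 + 15*x**3 - 3*x**2 + 102*x - 120)/(x**5 + 3*x**4 - 6*x**3 + 12*x**2 - 40*x)) dx.
Step 7. Integrate ∫(-3*x*cos(4*x)/2) dx by parts with u = x, dv = (-3*cos(4*x)/2) dx, so v = -3*sin(4*x)/8: now 3*x**2*cos(4*x)/4 - 3*x*sin(4*x)/8 - 4*log(x - 5) - 3*log(x + 5) - atan(x/2)/2 + ∫((9*x**4 + 15*x**3 - 3*x**2 + 102*x - 120)/(x**5 + 3*x**4 - 6*x**3 + 12*x**2 - 40*x)) dx + ∫(3*sin(4*x)/8) dx.
Step 8. Evaluate the standard form: now 3*x**2*cos(4*x)/4 - 3*x*sin(4*x)/8 - 4*log(x - 5) - 3*log(x + 5) - 3*cos(4*x)/32 - atan(x/2)/2 + ∫((9*x**4 + 15*x**3 - 3*x**2 + 102*x - 120)/(x**5 + 3*x**4 - 6*x**3 + 12*x**2 - 40*x)) dx.
Step 9. Decompose ∫((9*x**4 + 15*x**3 - 3*x**2 + 102*x - 120)/(x**5 + 3*x**4 - 6*x**3 + 12*x**2 - 40*x)) dx by partial fractions, (9*x**4 + 15*x**3 - 3*x**2 + 102*x - 120)/(x**5 + 3*x**4 - 6*x**3 + 12*x**2 - 40*x) = -3/(x**2 + 4) + 3/(x + 5) + 3/(x - 2) + 3/x: now 3*x**2*cos(4*x)/4 - 3*x*sin(4*x)/8 - 4*log(x - 5) - 3*log(x + 5) - 3*cos(4*x)/32 - atan(x/2)/2 + ∫(3/x) dx + ∫(3/(x - 2)) dx + ∫(3/(x + 5)) dx + ∫(-3/(x**2 + 4)) dx.
Step 10. Evaluate the standard form [assuming x > 2]: now 3*x**2*cos(4*x)/4 - 3*x*sin(4*x)/8 - 4*log(x - 5) + 3*log(x - 2) - 3*log(x + 5) - 3*cos(4*x)/32 - atan(x/2)/2 + ∫(3/x) dx + ∫(3/(x + 5)) dx + ∫(-3/(x**2 + 4)) dx.
Step 11. Evaluate the standard form [assuming x > 0]: now 3*x**2*cos(4*x)/4 - 3*x*sin(4*x)/8 + 3*log(x) - 4*log(x - 5) + 3*log(x - 2) - 3*log(x + 5) - 3*cos(4*x)/32 - atan(x/2)/2 + ∫(3/(x + 5)) dx + ∫(-3/(x**2 + 4)) dx.
Step 12. Evaluate the standard form [assuming x > -5]: now 3*x**2*cos(4*x)/4 - 3*x*sin(4*x)/8 + 3*log(x) - 4*log(x - 5) + 3*log(x - 2) - 3*cos(4*x)/32 - atan(x/2)/2 + ∫(-3/(x**2 + 4)) dx.
Step 13. Evaluate the standard form: now 3*x**2*cos(4*x)/4 - 3*x*sin(4*x)/8 + 3*log(x) - 4*log(x - 5) + 3*log(x - 2) - 3*cos(4*x)/32 - 2*atan(x/2).
Answer: 3*x**2*cos(4*x)/4 - 3*x*sin(4*x)/8 + 3*log(x) - 4*log(x - 5) + 3*log(x - 2) - 3*cos(4*x)/32 - 2*atan(x/2).


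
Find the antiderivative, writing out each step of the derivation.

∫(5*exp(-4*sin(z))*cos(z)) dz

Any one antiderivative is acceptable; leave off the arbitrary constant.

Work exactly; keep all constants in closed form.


Step 1. Substitute u = sin(z), turning ∫(5*exp(-4*sin(z))*cos(z)) dz into ∫(5*exp(-4*u)) du: now ∫(5*exp(-4*u)) du.
Step 2. Evaluate the standard form: now -5*exp(-4*u)/4.
Step 3. Substitute back u = sin(z): now -5*exp(-4*sin(z))/4.
Answer: -5*exp(-4*sin(z))/4.


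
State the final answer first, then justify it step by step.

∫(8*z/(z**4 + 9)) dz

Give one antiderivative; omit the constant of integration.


The answer is 4*atan(z**2/3)/3.
Step 1. Substitute u = z**2, turning ∫(8*z/(z**4 + 9)) dz into ∫(4/(u**2 + 9)) du: now ∫(4/(u**2 + 9)) du.
Step 2. Evaluate the standard form: now 4*atan(u/3)/3.
Step 3. Substitute back u = z**2: now 4*atan(z**2/3)/3.
Answer: 4*atan(z**2/3)/3.


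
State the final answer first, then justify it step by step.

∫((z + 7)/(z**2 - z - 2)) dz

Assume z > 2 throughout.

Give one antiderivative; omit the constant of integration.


The answer is 3*log(z - 2) - 2*log(z + 1).
Step 1. Decompose ∫((z + 7)/(z**2 - z - 2)) dz by partial fractions, (z + 7)/(z**2 - z - 2) = -2/(z + 1) + 3/(z - 2): now ∫(3/(z - 2)) dz + ∫(-2/(z + 1)) dz.
Step 2. Evaluate the standard form [assuming z > 2]: now 3*log(z - 2) + ∫(-2/(z + 1)) dz.
Step 3. Evaluate the standard form [assuming z > -1]: now 3*log(z - 2) - 2*log(z + 1).
Answer: 3*log(z - 2) - 2*log(z + 1).


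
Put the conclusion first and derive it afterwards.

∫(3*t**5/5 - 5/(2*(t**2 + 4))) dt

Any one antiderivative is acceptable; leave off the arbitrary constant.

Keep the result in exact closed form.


The answer is t**6/10 - 5*atan(t/2)/4.
Step 1. Rewrite: now ∫(3*t**5/5) dt + ∫(-5/(2*(t**2 + 4))) dt.
Step 2. Evaluate the standard form: now -5*atan(t/2)/4 + ∫(3*t**5/5) dt.
Step 3. Evaluate the standard form: now t**6/10 - 5*atan(t/2)/4.
Answer: t**6/10 - 5*atan(t/2)/4.


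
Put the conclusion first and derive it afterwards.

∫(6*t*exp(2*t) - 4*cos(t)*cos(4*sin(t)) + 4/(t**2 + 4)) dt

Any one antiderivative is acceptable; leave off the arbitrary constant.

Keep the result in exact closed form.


The answer is 3*t*exp(2*t) - 3*exp(2*t)/2 - sin(4*sin(t)) + 2*atan(t/2).
Step 1. Rewrite: now ∫(6*t*exp(2*t)) dt + ∫(-4*cos(t)*cos(4*sin(t))) dt + ∫(4/(t**2 + 4)) dt.
Step 2. Integrate ∫(6*t*exp(2*t)) dt by parts with u = t, dv = (6*exp(2*t)) dt, so v = 3*exp(2*t): now 3*t*exp(2*t) + ∫(-4*cos(t)*cos(4*sin(t))) dt + ∫(4/(t**2 + 4)) dt + ∫(-3*exp(2*t)) dt.
Step 3. Evaluate the standard form: now 3*t*exp(2*t) - 3*exp(2*t)/2 + ∫(-4*cos(t)*cos(4*sin(t))) dt + ∫(4/(t**2 + 4)) dt.
Step 4. Substitute u = sin(t), turning ∫(-4*cos(t)*cos(4*sin(t))) dt into ∫(-4*cos(4*u)) du: now 3*t*exp(2*t) - 3*exp(2*t)/2 + ∫(4/(t**2 + 4)) dt + ∫(-4*cos(4*u)) du.
Step 5. Evaluate the standard form: now 3*t*exp(2*t) - 3*exp(2*t)/2 - sin(4*u) + ∫(4/(t**2 + 4)) dt.
Step 6. Substitute back u = sin(t): now 3*t*exp(2*t) - 3*exp(2*t)/2 - sin(4*sin(t)) + ∫(4/(t**2 + 4)) dt.
Step 7. Evaluate the standard form: now 3*t*exp(2*t) - 3*exp(2*t)/2 - sin(4*sin(t)) + 2*atan(t/2).
Answer: 3*t*exp(2*t) - 3*exp(2*t)/2 - sin(4*sin(t)) + 2*atan(t/2).


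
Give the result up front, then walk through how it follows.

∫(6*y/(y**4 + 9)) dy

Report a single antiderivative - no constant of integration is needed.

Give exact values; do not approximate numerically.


The answer is atan(y**2/3).
Step 1. Substitute u = y**2, turning ∫(6*y/(y**4 + 9)) dy into ∫(3/(u**2 + 9)) du: now ∫(3/(u**2 + 9)) du.
Step 2. Evaluate the standard form: now atan(u/3).
Step 3. Substitute back u = y**2: now atan(y**2/3).
Answer: atan(y**2/3).


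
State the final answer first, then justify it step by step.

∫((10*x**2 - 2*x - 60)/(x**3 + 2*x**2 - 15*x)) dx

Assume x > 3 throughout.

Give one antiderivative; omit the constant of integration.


The answer is 4*log(x) + log(x - 3) + 5*log(x + 5).
Step 1. Decompose ∫((10*x**2 - 2*x - 60)/(x**3 + 2*x**2 - 15*x)) dx by partial fractions, (10*x**2 - 2*x - 60)/(x**3 + 2*x**2 - 15*x) = 5/(x + 5) + 1/(x - 3) + 4/x: now ∫(4/x) dx + ∫(1/(x - 3)) dx + ∫(5/(x + 5)) dx.
Step 2. Evaluate the standard form [assuming x > -5]: now 5*log(x + 5) + ∫(4/x) dx + ∫(1/(x - 3)) dx.
Step 3. Evaluate the standard form [assuming x > 0]: now 4*log(x) + 5*log(x + 5) + ∫(1/(x - 3)) dx.
Step 4. Evaluate the standard form [assuming x > 3]: now 4*log(x) + log(x - 3) + 5*log(x + 5).
Answer: 4*log(x) + log(x - 3) + 5*log(x + 5).


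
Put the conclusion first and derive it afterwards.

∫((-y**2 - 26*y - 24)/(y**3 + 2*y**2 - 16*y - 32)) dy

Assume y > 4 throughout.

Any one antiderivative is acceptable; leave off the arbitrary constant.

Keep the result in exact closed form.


The answer is -3*log(y - 4) - 2*log(y + 2) + 4*log(y + 4).
Step 1. Decompose ∫((-y**2 - 26*y - 24)/(y**3 + 2*y**2 - 16*y - 32)) dy by partial fractions, (-y**2 - 26*y - 24)/(y**3 + 2*y**2 - 16*y - 32) = 4/(y + 4) - 2/(y + 2) - 3/(y - 4): now ∫(-3/(y - 4)) dy + ∫(-2/(y + 2)) dy + ∫(4/(y + 4)) dy.
Step 2. Evaluate the standard form [assuming y > -4]: now 4*log(y + 4) + ∫(-3/(y - 4)) dy + ∫(-2/(y + 2)) dy.
Step 3. Evaluate the standard form [assuming y > -2]: now -2*log(y + 2) + 4*log(y + 4) + ∫(-3/(y - 4)) dy.
Step 4. Evaluate the standard form [assuming y > 4]: now -3*log(y - 4) - 2*log(y + 2) + 4*log(y + 4).
Answer: -3*log(y - 4) - 2*log(y + 2) + 4*log(y + 4).


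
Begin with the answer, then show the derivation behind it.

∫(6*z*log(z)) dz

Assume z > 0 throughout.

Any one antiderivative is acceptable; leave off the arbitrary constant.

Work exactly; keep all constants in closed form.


The answer is 3*z**2*log(z) - 3*z**2/2.
Step 1. Integrate ∫(6*z*log(z)) dz by parts with u = log(z), dv = (6*z) dz, so v = 3*z**2 [assuming z > 0]: now 3*z**2*log(z) + ∫(-3*z) dz.
Step 2. Evaluate the standard form: now 3*z**2*log(z) - 3*z**2/2.
Answer: 3*z**2*log(z) - 3*z**2/2.


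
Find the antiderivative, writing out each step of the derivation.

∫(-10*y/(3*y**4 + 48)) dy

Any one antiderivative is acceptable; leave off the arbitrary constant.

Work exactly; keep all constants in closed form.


Step 1. Substitute u = y**2, turning ∫(-10*y/(3*y**4 + 48)) dy into ∫(-5/(3*(u**2 + 16))) du: now ∫(-5/(3*(u**2 + 16))) du.
Step 2. Evaluate the standard form: now -5*atan(u/4)/12.
Step 3. Substitute back u = y**2: now -5*atan(y**2/4)/12.
Answer: -5*atan(y**2/4)/12.


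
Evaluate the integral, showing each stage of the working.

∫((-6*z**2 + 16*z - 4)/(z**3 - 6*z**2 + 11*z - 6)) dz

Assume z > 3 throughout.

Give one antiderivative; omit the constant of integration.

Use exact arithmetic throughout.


Step 1. Decompose ∫((-6*z**2 + 16*z - 4)/(z**3 - 6*z**2 + 11*z - 6)) dz by partial fractions, (-6*z**2 + 16*z - 4)/(z**3 - 6*z**2 + 11*z - 6) = 3/(z - 1) - 4/(z - 2) - 5/(z - 3): now ∫(-5/(z - 3)) dz + ∫(-4/(z - 2)) dz + ∫(3/(z - 1)) dz.
Step 2. Evaluate the standard form [assuming z > 1]: now 3*log(z - 1) + ∫(-5/(z - 3)) dz + ∫(-4/(z - 2)) dz.
Step 3. Evaluate the standard form [assuming z > 3]: now -5*log(z - 3) + 3*log(z - 1) + ∫(-4/(z - 2)) dz.
Step 4. Evaluate the standard form [assuming z > 2]: now -5*log(z - 3) - 4*log(z - 2) + 3*log(z - 1).
Answer: -5*log(z - 3) - 4*log(z - 2) + 3*log(z - 1).


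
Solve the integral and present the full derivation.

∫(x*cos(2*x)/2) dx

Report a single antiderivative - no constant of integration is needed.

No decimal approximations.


Step 1. Integrate ∫(x*cos(2*x)/2) dx by parts with u = x, dv = (cos(2*x)/2) dx, so v = sin(2*x)/4: now x*sin(2*x)/4 + ∫(-sin(2*x)/4) dx.
Step 2. Evaluate the standard form: now x*sin(2*x)/4 + cos(2*x)/8.
Answer: x*sin(2*x)/4 + cos(2*x)/8.


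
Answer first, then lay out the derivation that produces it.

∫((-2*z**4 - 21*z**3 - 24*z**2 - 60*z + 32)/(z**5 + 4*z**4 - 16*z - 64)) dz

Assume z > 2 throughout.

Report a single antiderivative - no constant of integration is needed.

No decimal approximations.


The answer is -2*log(z - 2) - 3*log(z + 2) + 3*log(z + 4) - 3*atan(z/2)/2.
Step 1. Decompose ∫((-2*z**4 - 21*z**3 - 24*z**2 - 60*z + 32)/(z**5 + 4*z**4 - 16*z - 64)) dz by partial fractions, (-2*z**4 - 21*z**3 - 24*z**2 - 60*z + 32)/(z**5 + 4*z**4 - 16*z - 64) = -3/(z**2 + 4) + 3/(z + 4) - 3/(z + 2) - 2/(z - 2): now ∫(-2/(z - 2)) dz + ∫(-3/(z + 2)) dz + ∫(3/(z + 4)) dz + ∫(-3/(z**2 + 4)) dz.
Step 2. Evaluate the standard form [assuming z > 2]: now -2*log(z - 2) + ∫(-3/(z + 2)) dz + ∫(3/(z + 4)) dz + ∫(-3/(z**2 + 4)) dz.
Step 3. Evaluate the standard form [assuming z > -4]: now -2*log(z - 2) + 3*log(z + 4) + ∫(-3/(z + 2)) dz + ∫(-3/(z**2 + 4)) dz.
Step 4. Evaluate the standard form [assuming z > -2]: now -2*log(z - 2) - 3*log(z + 2) + 3*log(z + 4) + ∫(-3/(z**2 + 4)) dz.
Step 5. Evaluate the standard form: now -2*log(z - 2) - 3*log(z + 2) + 3*log(z + 4) - 3*atan(z/2)/2.
Answer: -2*log(z - 2) - 3*log(z + 2) + 3*log(z + 4) - 3*atan(z/2)/2.


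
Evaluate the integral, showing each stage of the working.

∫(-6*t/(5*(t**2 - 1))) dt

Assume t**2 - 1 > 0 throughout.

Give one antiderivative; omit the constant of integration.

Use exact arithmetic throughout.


Step 1. Substitute u = t**2 - 1, turning ∫(-6*t/(5*(t**2 - 1))) dt into ∫(-3/(5*u)) du: now ∫(-3/(5*u)) du.
Step 2. Evaluate the standard form [assuming u > 0]: now -3*log(u)/5.
Step 3. Substitute back u = t**2 - 1: now -3*log(t**2 - 1)/5.
Answer: -3*log(t**2 - 1)/5.


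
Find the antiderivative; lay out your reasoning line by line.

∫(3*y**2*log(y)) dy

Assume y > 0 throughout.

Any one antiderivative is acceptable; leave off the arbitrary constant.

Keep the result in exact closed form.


Step 1. Integrate ∫(3*y**2*log(y)) dy by parts with u = log(y), dv = (3*y**2) dy, so v = y**3 [assuming y > 0]: now y**3*log(y) + ∫(-y**2) dy.
Step 2. Evaluate the standard form: now y**3*log(y) - y**3/3.
Answer: y**3*log(y) - y**3/3.


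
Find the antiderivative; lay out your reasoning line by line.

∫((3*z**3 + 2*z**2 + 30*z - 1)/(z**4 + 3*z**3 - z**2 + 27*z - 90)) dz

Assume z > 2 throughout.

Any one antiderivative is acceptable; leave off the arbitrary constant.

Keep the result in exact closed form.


Step 1. Decompose ∫((3*z**3 + 2*z**2 + 30*z - 1)/(z**4 + 3*z**3 - z**2 + 27*z - 90)) dz by partial fractions, (3*z**3 + 2*z**2 + 30*z - 1)/(z**4 + 3*z**3 - z**2 + 27*z - 90) = 1/(z**2 + 9) + 2/(z + 5) + 1/(z - 2): now ∫(1/(z - 2)) dz + ∫(2/(z + 5)) dz + ∫(1/(z**2 + 9)) dz.
Step 2. Evaluate the standard form [assuming z > -5]: now 2*log(z + 5) + ∫(1/(z - 2)) dz + ∫(1/(z**2 + 9)) dz.
Step 3. Evaluate the standard form [assuming z > 2]: now log(z - 2) + 2*log(z + 5) + ∫(1/(z**2 + 9)) dz.
Step 4. Evaluate the standard form: now log(z - 2) + 2*log(z + 5) + atan(z/3)/3.
Answer: log(z - 2) + 2*log(z + 5) + atan(z/3)/3.


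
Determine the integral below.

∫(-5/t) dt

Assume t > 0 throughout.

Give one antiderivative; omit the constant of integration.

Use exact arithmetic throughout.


Answer: -5*log(t).


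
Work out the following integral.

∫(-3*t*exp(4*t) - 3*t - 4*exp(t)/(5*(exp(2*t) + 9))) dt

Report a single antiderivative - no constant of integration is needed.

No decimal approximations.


Answer: -3*t**2/2 - 3*t*exp(4*t)/4 + 3*exp(4*t)/16 - 4*atan(exp(t)/3)/15.


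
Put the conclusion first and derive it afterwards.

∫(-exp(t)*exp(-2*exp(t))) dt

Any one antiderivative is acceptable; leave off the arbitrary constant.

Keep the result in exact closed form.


The answer is exp(-2*exp(t))/2.
Step 1. Substitute u = exp(t), turning ∫(-exp(t)*exp(-2*exp(t))) dt into ∫(-exp(-2*u)) du: now ∫(-exp(-2*u)) du.
Step 2. Evaluate the standard form: now exp(-2*u)/2.
Step 3. Substitute back u = exp(t): now exp(-2*exp(t))/2.
Answer: exp(-2*exp(t))/2.


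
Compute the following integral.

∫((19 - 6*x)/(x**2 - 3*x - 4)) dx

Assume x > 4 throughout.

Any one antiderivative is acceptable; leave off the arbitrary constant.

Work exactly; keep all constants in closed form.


Answer: -log(x - 4) - 5*log(x + 1).


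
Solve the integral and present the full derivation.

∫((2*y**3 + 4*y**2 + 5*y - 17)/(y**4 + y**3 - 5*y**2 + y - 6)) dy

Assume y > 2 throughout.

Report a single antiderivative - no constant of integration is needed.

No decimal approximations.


Step 1. Decompose ∫((2*y**3 + 4*y**2 + 5*y - 17)/(y**4 + y**3 - 5*y**2 + y - 6)) dy by partial fractions, (2*y**3 + 4*y**2 + 5*y - 17)/(y**4 + y**3 - 5*y**2 + y - 6) = 3/(y**2 + 1) + 1/(y + 3) + 1/(y - 2): now ∫(1/(y - 2)) dy + ∫(1/(y + 3)) dy + ∫(3/(y**2 + 1)) dy.
Step 2. Evaluate the standard form [assuming y > 2]: now log(y - 2) + ∫(1/(y + 3)) dy + ∫(3/(y**2 + 1)) dy.
Step 3. Evaluate the standard form [assuming y > -3]: now log(y - 2) + log(y + 3) + ∫(3/(y**2 + 1)) dy.
Step 4. Evaluate the standard form: now log(y - 2) + log(y + 3) + 3*atan(y).
Answer: log(y - 2) + log(y + 3) + 3*atan(y).


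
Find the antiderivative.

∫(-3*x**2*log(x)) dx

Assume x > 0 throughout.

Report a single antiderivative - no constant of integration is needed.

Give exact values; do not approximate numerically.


Answer: -x**3*log(x) + x**3/3.


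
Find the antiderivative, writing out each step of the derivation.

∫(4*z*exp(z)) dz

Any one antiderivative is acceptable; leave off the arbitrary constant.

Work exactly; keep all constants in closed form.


Step 1. Integrate ∫(4*z*exp(z)) dz by parts with u = z, dv = (4*exp(z)) dz, so v = 4*exp(z): now 4*z*exp(z) + ∫(-4*exp(z)) dz.
Step 2. Evaluate the standard form: now 4*z*exp(z) - 4*exp(z).
Answer: 4*z*exp(z) - 4*exp(z).


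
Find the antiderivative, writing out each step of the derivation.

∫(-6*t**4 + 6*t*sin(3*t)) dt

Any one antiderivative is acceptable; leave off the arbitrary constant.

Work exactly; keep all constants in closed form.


Step 1. Rewrite: now ∫(-6*t**4) dt + ∫(6*t*sin(3*t)) dt.
Step 2. Evaluate the standard form: now -6*t**5/5 + ∫(6*t*sin(3*t)) dt.
Step 3. Integrate ∫(6*t*sin(3*t)) dt by parts with u = t, dv = (6*sin(3*t)) dt, so v = -2*cos(3*t): now -6*t**5/5 - 2*t*cos(3*t) + ∫(2*cos(3*t)) dt.
Step 4. Evaluate the standard form: now -6*t**5/5 - 2*t*cos(3*t) + 2*sin(3*t)/3.
Answer: -6*t**5/5 - 2*t*cos(3*t) + 2*sin(3*t)/3.


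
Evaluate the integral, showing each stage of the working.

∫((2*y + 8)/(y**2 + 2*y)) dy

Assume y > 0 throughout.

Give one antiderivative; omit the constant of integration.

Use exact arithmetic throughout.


Step 1. Decompose ∫((2*y + 8)/(y**2 + 2*y)) dy by partial fractions, (2*y + 8)/(y**2 + 2*y) = -2/(y + 2) + 4/y: now ∫(4/y) dy + ∫(-2/(y + 2)) dy.
Step 2. Evaluate the standard form [assuming y > -2]: now -2*log(y + 2) + ∫(4/y) dy.
Step 3. Evaluate the standard form [assuming y > 0]: now 4*log(y) - 2*log(y + 2).
Answer: 4*log(y) - 2*log(y + 2).


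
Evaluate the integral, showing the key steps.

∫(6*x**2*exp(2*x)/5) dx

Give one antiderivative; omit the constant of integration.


Step 1. Integrate ∫(6*x**2*exp(2*x)/5) dx by parts with u = x**2, dv = (6*exp(2*x)/5) dx, so v = 3*exp(2*x)/5: now 3*x**2*exp(2*x)/5 + ∫(-6*x*exp(2*x)/5) dx.
Step 2. Integrate ∫(-6*x*exp(2*x)/5) dx by parts with u = x, dv = (-6*exp(2*x)/5) dx, so v = -3*exp(2*x)/5: now 3*x**2*exp(2*x)/5 - 3*x*exp(2*x)/5 + ∫(3*exp(2*x)/5) dx.
Step 3. Evaluate the standard form: now 3*x**2*exp(2*x)/5 - 3*x*exp(2*x)/5 + 3*exp(2*x)/10.
Answer: 3*x**2*exp(2*x)/5 - 3*x*exp(2*x)/5 + 3*exp(2*x)/10.


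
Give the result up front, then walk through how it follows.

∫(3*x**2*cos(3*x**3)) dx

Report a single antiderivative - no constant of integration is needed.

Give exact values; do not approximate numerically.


The answer is sin(3*x**3)/3.
Step 1. Substitute u = x**3, turning ∫(3*x**2*cos(3*x**3)) dx into ∫(cos(3*u)) du: now ∫(cos(3*u)) du.
Step 2. Evaluate the standard form: now sin(3*u)/3.
Step 3. Substitute back u = x**3: now sin(3*x**3)/3.
Answer: sin(3*x**3)/3.


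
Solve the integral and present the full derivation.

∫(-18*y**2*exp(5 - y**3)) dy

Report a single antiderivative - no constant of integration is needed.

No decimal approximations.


Step 1. Substitute u = y**3 - 5, turning ∫(-18*y**2*exp(5 - y**3)) dy into ∫(-6*exp(-u)) du: now ∫(-6*exp(-u)) du.
Step 2. Evaluate the standard form: now 6*exp(-u).
Step 3. Substitute back u = y**3 - 5: now 6*exp(5 - y**3).
Answer: 6*exp(5 - y**3).


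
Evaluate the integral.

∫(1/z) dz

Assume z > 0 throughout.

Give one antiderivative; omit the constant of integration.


Answer: log(z).


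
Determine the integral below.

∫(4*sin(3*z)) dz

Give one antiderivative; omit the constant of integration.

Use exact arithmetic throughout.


Answer: -4*cos(3*z)/3.


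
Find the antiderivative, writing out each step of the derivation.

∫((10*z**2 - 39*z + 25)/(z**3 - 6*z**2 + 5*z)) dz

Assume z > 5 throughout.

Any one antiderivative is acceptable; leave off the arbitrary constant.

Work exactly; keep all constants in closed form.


Step 1. Decompose ∫((10*z**2 - 39*z + 25)/(z**3 - 6*z**2 + 5*z)) dz by partial fractions, (10*z**2 - 39*z + 25)/(z**3 - 6*z**2 + 5*z) = 1/(z - 1) + 4/(z - 5) + 5/z: now ∫(5/z) dz + ∫(4/(z - 5)) dz + ∫(1/(z - 1)) dz.
Step 2. Evaluate the standard form [assuming z > 0]: now 5*log(z) + ∫(4/(z - 5)) dz + ∫(1/(z - 1)) dz.
Step 3. Evaluate the standard form [assuming z > 1]: now 5*log(z) + log(z - 1) + ∫(4/(z - 5)) dz.
Step 4. Evaluate the standard form [assuming z > 5]: now 5*log(z) + 4*log(z - 5) + log(z - 1).
Answer: 5*log(z) + 4*log(z - 5) + log(z - 1).


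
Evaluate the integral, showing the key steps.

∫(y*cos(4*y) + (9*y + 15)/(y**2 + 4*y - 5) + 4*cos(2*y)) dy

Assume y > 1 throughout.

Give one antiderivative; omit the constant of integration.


Step 1. Rewrite: now ∫(y*cos(4*y)) dy + ∫((9*y + 15)/(y**2 + 4*y - 5)) dy + ∫(4*cos(2*y)) dy.
Step 2. Evaluate the standard form: now 2*sin(2*y) + ∫(y*cos(4*y)) dy + ∫((9*y + 15)/(y**2 + 4*y - 5)) dy.
Step 3. Integrate ∫(y*cos(4*y)) dy by parts with u = y, dv = (cos(4*y)) dy, so v = sin(4*y)/4: now y*sin(4*y)/4 + 2*sin(2*y) + ∫((9*y + 15)/(y**2 + 4*y - 5)) dy + ∫(-sin(4*y)/4) dy.
Step 4. Evaluate the standard form: now y*sin(4*y)/4 + 2*sin(2*y) + cos(4*y)/16 + ∫((9*y + 15)/(y**2 + 4*y - 5)) dy.
Step 5. Decompose ∫((9*y + 15)/(y**2 + 4*y - 5)) dy by partial fractions, (9*y + 15)/(y**2 + 4*y - 5) = 5/(y + 5) + 4/(y - 1): now y*sin(4*y)/4 + 2*sin(2*y) + cos(4*y)/16 + ∫(4/(y - 1)) dy + ∫(5/(y + 5)) dy.
Step 6. Evaluate the standard form [assuming y > 1]: now y*sin(4*y)/4 + 4*log(y - 1) + 2*sin(2*y) + cos(4*y)/16 + ∫(5/(y + 5)) dy.
Step 7. Evaluate the standard form [assuming y > -5]: now y*sin(4*y)/4 + 4*log(y - 1) + 5*log(y + 5) + 2*sin(2*y) + cos(4*y)/16.
Answer: y*sin(4*y)/4 + 4*log(y - 1) + 5*log(y + 5) + 2*sin(2*y) + cos(4*y)/16.


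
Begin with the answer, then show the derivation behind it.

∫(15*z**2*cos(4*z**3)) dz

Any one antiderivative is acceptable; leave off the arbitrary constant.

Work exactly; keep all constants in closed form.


The answer is 5*sin(4*z**3)/4.
Step 1. Substitute u = z**3, turning ∫(15*z**2*cos(4*z**3)) dz into ∫(5*cos(4*u)) du: now ∫(5*cos(4*u)) du.
Step 2. Evaluate the standard form: now 5*sin(4*u)/4.
Step 3. Substitute back u = z**3: now 5*sin(4*z**3)/4.
Answer: 5*sin(4*z**3)/4.


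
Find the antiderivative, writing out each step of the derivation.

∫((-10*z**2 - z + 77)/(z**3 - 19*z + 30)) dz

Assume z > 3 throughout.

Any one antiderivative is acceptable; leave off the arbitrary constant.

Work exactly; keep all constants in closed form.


Step 1. Decompose ∫((-10*z**2 - z + 77)/(z**3 - 19*z + 30)) dz by partial fractions, (-10*z**2 - z + 77)/(z**3 - 19*z + 30) = -3/(z + 5) - 5/(z - 2) - 2/(z - 3): now ∫(-2/(z - 3)) dz + ∫(-5/(z - 2)) dz + ∫(-3/(z + 5)) dz.
Step 2. Evaluate the standard form [assuming z > -5]: now -3*log(z + 5) + ∫(-2/(z - 3)) dz + ∫(-5/(z - 2)) dz.
Step 3. Evaluate the standard form [assuming z > 3]: now -2*log(z - 3) - 3*log(z + 5) + ∫(-5/(z - 2)) dz.
Step 4. Evaluate the standard form [assuming z > 2]: now -2*log(z - 3) - 5*log(z - 2) - 3*log(z + 5).
Answer: -2*log(z - 3) - 5*log(z - 2) - 3*log(z + 5).


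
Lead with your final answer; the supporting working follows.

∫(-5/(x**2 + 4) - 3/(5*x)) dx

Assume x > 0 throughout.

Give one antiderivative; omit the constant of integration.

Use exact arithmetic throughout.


The answer is -3*log(x)/5 - 5*atan(x/2)/2.
Step 1. Rewrite: now ∫(-3/(5*x)) dx + ∫(-5/(x**2 + 4)) dx.
Step 2. Evaluate the standard form: now -5*atan(x/2)/2 + ∫(-3/(5*x)) dx.
Step 3. Evaluate the standard form [assuming x > 0]: now -3*log(x)/5 - 5*atan(x/2)/2.
Answer: -3*log(x)/5 - 5*atan(x/2)/2.


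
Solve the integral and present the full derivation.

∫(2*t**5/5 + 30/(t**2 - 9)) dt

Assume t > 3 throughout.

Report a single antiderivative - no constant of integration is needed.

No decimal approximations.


Step 1. Rewrite: now ∫(2*t**5/5) dt + ∫(30/(t**2 - 9)) dt.
Step 2. Decompose ∫(30/(t**2 - 9)) dt by partial fractions, 30/(t**2 - 9) = -5/(t + 3) + 5/(t - 3): now ∫(2*t**5/5) dt + ∫(5/(t - 3)) dt + ∫(-5/(t + 3)) dt.
Step 3. Evaluate the standard form [assuming t > 3]: now 5*log(t - 3) + ∫(2*t**5/5) dt + ∫(-5/(t + 3)) dt.
Step 4. Evaluate the standard form [assuming t > -3]: now 5*log(t - 3) - 5*log(t + 3) + ∫(2*t**5/5) dt.
Step 5. Evaluate the standard form: now t**6/15 + 5*log(t - 3) - 5*log(t + 3).
Answer: t**6/15 + 5*log(t - 3) - 5*log(t + 3).


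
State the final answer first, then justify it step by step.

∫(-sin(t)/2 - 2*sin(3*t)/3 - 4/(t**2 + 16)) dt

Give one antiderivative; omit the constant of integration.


The answer is cos(t)/2 + 2*cos(3*t)/9 - atan(t/4).
Step 1. Rewrite: now ∫(-4/(t**2 + 16)) dt + ∫(-sin(t)/2) dt + ∫(-2*sin(3*t)/3) dt.
Step 2. Evaluate the standard form: now -atan(t/4) + ∫(-sin(t)/2) dt + ∫(-2*sin(3*t)/3) dt.
Step 3. Evaluate the standard form: now 2*cos(3*t)/9 - atan(t/4) + ∫(-sin(t)/2) dt.
Step 4. Evaluate the standard form: now cos(t)/2 + 2*cos(3*t)/9 - atan(t/4).
Answer: cos(t)/2 + 2*cos(3*t)/9 - atan(t/4).


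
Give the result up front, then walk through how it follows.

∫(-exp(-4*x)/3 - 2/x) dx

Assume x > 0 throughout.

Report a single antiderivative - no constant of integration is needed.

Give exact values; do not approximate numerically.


The answer is -2*log(x) + exp(-4*x)/12.
Step 1. Rewrite: now ∫(-2/x) dx + ∫(-exp(-4*x)/3) dx.
Step 2. Evaluate the standard form [assuming x > 0]: now -2*log(x) + ∫(-exp(-4*x)/3) dx.
Step 3. Evaluate the standard form: now -2*log(x) + exp(-4*x)/12.
Answer: -2*log(x) + exp(-4*x)/12.


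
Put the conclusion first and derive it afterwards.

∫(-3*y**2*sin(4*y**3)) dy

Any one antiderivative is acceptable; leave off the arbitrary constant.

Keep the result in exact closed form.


The answer is cos(4*y**3)/4.
Step 1. Substitute u = y**3, turning ∫(-3*y**2*sin(4*y**3)) dy into ∫(-sin(4*u)) du: now ∫(-sin(4*u)) du.
Step 2. Evaluate the standard form: now cos(4*u)/4.
Step 3. Substitute back u = y**3: now cos(4*y**3)/4.
Answer: cos(4*y**3)/4.


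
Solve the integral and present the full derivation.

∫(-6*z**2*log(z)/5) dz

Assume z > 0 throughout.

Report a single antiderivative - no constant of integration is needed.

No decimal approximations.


Step 1. Integrate ∫(-6*z**2*log(z)/5) dz by parts with u = log(z), dv = (-6*z**2/5) dz, so v = -2*z**3/5 [assuming z > 0]: now -2*z**3*log(z)/5 + ∫(2*z**2/5) dz.
Step 2. Evaluate the standard form: now -2*z**3*log(z)/5 + 2*z**3/15.
Answer: -2*z**3*log(z)/5 + 2*z**3/15.


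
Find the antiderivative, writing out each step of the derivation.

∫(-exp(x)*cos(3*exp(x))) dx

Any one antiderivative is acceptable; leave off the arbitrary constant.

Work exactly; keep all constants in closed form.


Step 1. Substitute u = exp(x), turning ∫(-exp(x)*cos(3*exp(x))) dx into ∫(-cos(3*u)) du: now ∫(-cos(3*u)) du.
Step 2. Evaluate the standard form: now -sin(3*u)/3.
Step 3. Substitute back u = exp(x): now -sin(3*exp(x))/3.
Answer: -sin(3*exp(x))/3.


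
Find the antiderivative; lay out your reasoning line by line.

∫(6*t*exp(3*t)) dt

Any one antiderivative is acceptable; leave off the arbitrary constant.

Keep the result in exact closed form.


Step 1. Integrate ∫(6*t*exp(3*t)) dt by parts with u = t, dv = (6*exp(3*t)) dt, so v = 2*exp(3*t): now 2*t*exp(3*t) + ∫(-2*exp(3*t)) dt.
Step 2. Evaluate the standard form: now 2*t*exp(3*t) - 2*exp(3*t)/3.
Answer: 2*t*exp(3*t) - 2*exp(3*t)/3.


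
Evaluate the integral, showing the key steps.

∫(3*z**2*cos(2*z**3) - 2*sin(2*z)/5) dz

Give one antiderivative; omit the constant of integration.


Step 1. Rewrite: now ∫(3*z**2*cos(2*z**3)) dz + ∫(-2*sin(2*z)/5) dz.
Step 2. Evaluate the standard form: now cos(2*z)/5 + ∫(3*z**2*cos(2*z**3)) dz.
Step 3. Substitute u = z**3, turning ∫(3*z**2*cos(2*z**3)) dz into ∫(cos(2*u)) du: now cos(2*z)/5 + ∫(cos(2*u)) du.
Step 4. Evaluate the standard form: now sin(2*u)/2 + cos(2*z)/5.
Step 5. Substitute back u = z**3: now sin(2*z**3)/2 + cos(2*z)/5.
Answer: sin(2*z**3)/2 + cos(2*z)/5.


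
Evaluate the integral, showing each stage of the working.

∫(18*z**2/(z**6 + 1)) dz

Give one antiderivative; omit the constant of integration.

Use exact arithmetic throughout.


Step 1. Substitute u = z**3, turning ∫(18*z**2/(z**6 + 1)) dz into ∫(6/(u**2 + 1)) du: now ∫(6/(u**2 + 1)) du.
Step 2. Evaluate the standard form: now 6*atan(u).
Step 3. Substitute back u = z**3: now 6*atan(z**3).
Answer: 6*atan(z**3).


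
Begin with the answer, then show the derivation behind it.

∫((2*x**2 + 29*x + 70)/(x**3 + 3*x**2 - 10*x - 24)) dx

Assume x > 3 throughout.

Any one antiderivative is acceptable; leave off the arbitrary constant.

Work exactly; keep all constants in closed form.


The answer is 5*log(x - 3) - 2*log(x + 2) - log(x + 4).
Step 1. Decompose ∫((2*x**2 + 29*x + 70)/(x**3 + 3*x**2 - 10*x - 24)) dx by partial fractions, (2*x**2 + 29*x + 70)/(x**3 + 3*x**2 - 10*x - 24) = -1/(x + 4) - 2/(x + 2) + 5/(x - 3): now ∫(5/(x - 3)) dx + ∫(-2/(x + 2)) dx + ∫(-1/(x + 4)) dx.
Step 2. Evaluate the standard form [assuming x > -2]: now -2*log(x + 2) + ∫(5/(x - 3)) dx + ∫(-1/(x + 4)) dx.
Step 3. Evaluate the standard form [assuming x > -4]: now -2*log(x + 2) - log(x + 4) + ∫(5/(x - 3)) dx.
Step 4. Evaluate the standard form [assuming x > 3]: now 5*log(x - 3) - 2*log(x + 2) - log(x + 4).
Answer: 5*log(x - 3) - 2*log(x + 2) - log(x + 4).


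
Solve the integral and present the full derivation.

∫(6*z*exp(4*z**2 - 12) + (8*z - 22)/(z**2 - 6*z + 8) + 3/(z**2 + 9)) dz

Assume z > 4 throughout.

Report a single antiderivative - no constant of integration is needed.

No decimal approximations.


Step 1. Rewrite: now ∫(6*z*exp(4*z**2 - 12)) dz + ∫((8*z - 22)/(z**2 - 6*z + 8)) dz + ∫(3/(z**2 + 9)) dz.
Step 2. Evaluate the standard form: now atan(z/3) + ∫(6*z*exp(4*z**2 - 12)) dz + ∫((8*z - 22)/(z**2 - 6*z + 8)) dz.
Step 3. Decompose ∫((8*z - 22)/(z**2 - 6*z + 8)) dz by partial fractions, (8*z - 22)/(z**2 - 6*z + 8) = 3/(z - 2) + 5/(z - 4): now atan(z/3) + ∫(6*z*exp(4*z**2 - 12)) dz + ∫(5/(z - 4)) dz + ∫(3/(z - 2)) dz.
Step 4. Evaluate the standard form [assuming z > 4]: now 5*log(z - 4) + atan(z/3) + ∫(6*z*exp(4*z**2 - 12)) dz + ∫(3/(z - 2)) dz.
Step 5. Evaluate the standard form [assuming z > 2]: now 5*log(z - 4) + 3*log(z - 2) + atan(z/3) + ∫(6*z*exp(4*z**2 - 12)) dz.
Step 6. Substitute u = z**2 - 3, turning ∫(6*z*exp(4*z**2 - 12)) dz into ∫(3*exp(4*u)) du: now 5*log(z - 4) + 3*log(z - 2) + atan(z/3) + ∫(3*exp(4*u)) du.
Step 7. Evaluate the standard form: now 3*exp(4*u)/4 + 5*log(z - 4) + 3*log(z - 2) + atan(z/3).
Step 8. Substitute back u = z**2 - 3: now 3*exp(4*z**2 - 12)/4 + 5*log(z - 4) + 3*log(z - 2) + atan(z/3).
Answer: 3*exp(4*z**2 - 12)/4 + 5*log(z - 4) + 3*log(z - 2) + atan(z/3).


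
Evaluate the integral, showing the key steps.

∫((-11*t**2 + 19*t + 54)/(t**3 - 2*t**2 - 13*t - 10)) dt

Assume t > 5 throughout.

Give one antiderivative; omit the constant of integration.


Step 1. Decompose ∫((-11*t**2 + 19*t + 54)/(t**3 - 2*t**2 - 13*t - 10)) dt by partial fractions, (-11*t**2 + 19*t + 54)/(t**3 - 2*t**2 - 13*t - 10) = -4/(t + 2) - 4/(t + 1) - 3/(t - 5): now ∫(-3/(t - 5)) dt + ∫(-4/(t + 1)) dt + ∫(-4/(t + 2)) dt.
Step 2. Evaluate the standard form [assuming t > -2]: now -4*log(t + 2) + ∫(-3/(t - 5)) dt + ∫(-4/(t + 1)) dt.
Step 3. Evaluate the standard form [assuming t > -1]: now -4*log(t + 1) - 4*log(t + 2) + ∫(-3/(t - 5)) dt.
Step 4. Evaluate the standard form [assuming t > 5]: now -3*log(t - 5) - 4*log(t + 1) - 4*log(t + 2).
Answer: -3*log(t - 5) - 4*log(t + 1) - 4*log(t + 2).


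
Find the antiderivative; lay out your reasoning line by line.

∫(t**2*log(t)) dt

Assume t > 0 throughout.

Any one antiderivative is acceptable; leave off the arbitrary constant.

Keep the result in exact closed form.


Step 1. Integrate ∫(t**2*log(t)) dt by parts with u = log(t), dv = (t**2) dt, so v = t**3/3 [assuming t > 0]: now t**3*log(t)/3 + ∫(-t**2/3) dt.
Step 2. Evaluate the standard form: now t**3*log(t)/3 - t**3/9.
Answer: t**3*log(t)/3 - t**3/9.


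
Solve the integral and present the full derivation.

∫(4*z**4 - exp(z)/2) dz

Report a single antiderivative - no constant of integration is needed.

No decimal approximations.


Step 1. Rewrite: now ∫(4*z**4) dz + ∫(-exp(z)/2) dz.
Step 2. Evaluate the standard form: now 4*z**5/5 + ∫(-exp(z)/2) dz.
Step 3. Evaluate the standard form: now 4*z**5/5 - exp(z)/2.
Answer: 4*z**5/5 - exp(z)/2.


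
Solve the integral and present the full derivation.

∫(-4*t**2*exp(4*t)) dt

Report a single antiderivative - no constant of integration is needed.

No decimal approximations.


Step 1. Integrate ∫(-4*t**2*exp(4*t)) dt by parts with u = t**2, dv = (-4*exp(4*t)) dt, so v = -exp(4*t): now -t**2*exp(4*t) + ∫(2*t*exp(4*t)) dt.
Step 2. Integrate ∫(2*t*exp(4*t)) dt by parts with u = t, dv = (2*exp(4*t)) dt, so v = exp(4*t)/2: now -t**2*exp(4*t) + t*exp(4*t)/2 + ∫(-exp(4*t)/2) dt.
Step 3. Evaluate the standard form: now -t**2*exp(4*t) + t*exp(4*t)/2 - exp(4*t)/8.
Answer: -t**2*exp(4*t) + t*exp(4*t)/2 - exp(4*t)/8.


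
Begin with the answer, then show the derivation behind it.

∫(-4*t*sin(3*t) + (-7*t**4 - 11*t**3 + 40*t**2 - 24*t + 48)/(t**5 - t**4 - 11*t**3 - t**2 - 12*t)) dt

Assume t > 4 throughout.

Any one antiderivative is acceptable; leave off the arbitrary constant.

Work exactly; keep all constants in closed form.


The answer is 4*t*cos(3*t)/3 - 4*log(t) - 4*log(t - 4) + log(t + 3) - 4*sin(3*t)/9 + atan(t).
Step 1. Rewrite: now ∫(-4*t*sin(3*t)) dt + ∫((-7*t**4 - 11*t**3 + 40*t**2 - 24*t + 48)/(t**5 - t**4 - 11*t**3 - t**2 - 12*t)) dt.
Step 2. Integrate ∫(-4*t*sin(3*t)) dt by parts with u = t, dv = (-4*sin(3*t)) dt, so v = 4*cos(3*t)/3: now 4*t*cos(3*t)/3 + ∫((-7*t**4 - 11*t**3 + 40*t**2 - 24*t + 48)/(t**5 - t**4 - 11*t**3 - t**2 - 12*t)) dt + ∫(-4*cos(3*t)/3) dt.
Step 3. Evaluate the standard form: now 4*t*cos(3*t)/3 - 4*sin(3*t)/9 + ∫((-7*t**4 - 11*t**3 + 40*t**2 - 24*t + 48)/(t**5 - t**4 - 11*t**3 - t**2 - 12*t)) dt.
Step 4. Decompose ∫((-7*t**4 - 11*t**3 + 40*t**2 - 24*t + 48)/(t**5 - t**4 - 11*t**3 - t**2 - 12*t)) dt by partial fractions, (-7*t**4 - 11*t**3 + 40*t**2 - 24*t + 48)/(t**5 - t**4 - 11*t**3 - t**2 - 12*t) = 1/(t**2 + 1) + 1/(t + 3) - 4/(t - 4) - 4/t: now 4*t*cos(3*t)/3 - 4*sin(3*t)/9 + ∫(-4/t) dt + ∫(-4/(t - 4)) dt + ∫(1/(t + 3)) dt + ∫(1/(t**2 + 1)) dt.
Step 5. Evaluate the standard form [assuming t > -3]: now 4*t*cos(3*t)/3 + log(t + 3) - 4*sin(3*t)/9 + ∫(-4/t) dt + ∫(-4/(t - 4)) dt + ∫(1/(t**2 + 1)) dt.
Step 6. Evaluate the standard form [assuming t > 4]: now 4*t*cos(3*t)/3 - 4*log(t - 4) + log(t + 3) - 4*sin(3*t)/9 + ∫(-4/t) dt + ∫(1/(t**2 + 1)) dt.
Step 7. Evaluate the standard form [assuming t > 0]: now 4*t*cos(3*t)/3 - 4*log(t) - 4*log(t - 4) + log(t + 3) - 4*sin(3*t)/9 + ∫(1/(t**2 + 1)) dt.
Step 8. Evaluate the standard form: now 4*t*cos(3*t)/3 - 4*log(t) - 4*log(t - 4) + log(t + 3) - 4*sin(3*t)/9 + atan(t).
Answer: 4*t*cos(3*t)/3 - 4*log(t) - 4*log(t - 4) + log(t + 3) - 4*sin(3*t)/9 + atan(t).


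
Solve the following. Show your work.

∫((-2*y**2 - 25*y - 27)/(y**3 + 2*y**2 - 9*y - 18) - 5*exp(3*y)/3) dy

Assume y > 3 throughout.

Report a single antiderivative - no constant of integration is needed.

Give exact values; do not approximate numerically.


Step 1. Rewrite: now ∫((-2*y**2 - 25*y - 27)/(y**3 + 2*y**2 - 9*y - 18)) dy + ∫(-5*exp(3*y)/3) dy.
Step 2. Evaluate the standard form: now -5*exp(3*y)/9 + ∫((-2*y**2 - 25*y - 27)/(y**3 + 2*y**2 - 9*y - 18)) dy.
Step 3. Decompose ∫((-2*y**2 - 25*y - 27)/(y**3 + 2*y**2 - 9*y - 18)) dy by partial fractions, (-2*y**2 - 25*y - 27)/(y**3 + 2*y**2 - 9*y - 18) = 5/(y + 3) - 3/(y + 2) - 4/(y - 3): now -5*exp(3*y)/9 + ∫(-4/(y - 3)) dy + ∫(-3/(y + 2)) dy + ∫(5/(y + 3)) dy.
Step 4. Evaluate the standard form [assuming y > -2]: now -5*exp(3*y)/9 - 3*log(y + 2) + ∫(-4/(y - 3)) dy + ∫(5/(y + 3)) dy.
Step 5. Evaluate the standard form [assuming y > -3]: now -5*exp(3*y)/9 - 3*log(y + 2) + 5*log(y + 3) + ∫(-4/(y - 3)) dy.
Step 6. Evaluate the standard form [assuming y > 3]: now -5*exp(3*y)/9 - 4*log(y - 3) - 3*log(y + 2) + 5*log(y + 3).
Answer: -5*exp(3*y)/9 - 4*log(y - 3) - 3*log(y + 2) + 5*log(y + 3).


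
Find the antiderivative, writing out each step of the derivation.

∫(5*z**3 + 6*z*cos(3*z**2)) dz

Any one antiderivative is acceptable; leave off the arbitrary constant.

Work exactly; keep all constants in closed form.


Step 1. Rewrite: now ∫(5*z**3) dz + ∫(6*z*cos(3*z**2)) dz.
Step 2. Evaluate the standard form: now 5*z**4/4 + ∫(6*z*cos(3*z**2)) dz.
Step 3. Substitute u = z**2, turning ∫(6*z*cos(3*z**2)) dz into ∫(3*cos(3*u)) du: now 5*z**4/4 + ∫(3*cos(3*u)) du.
Step 4. Evaluate the standard form: now 5*z**4/4 + sin(3*u).
Step 5. Substitute back u = z**2: now 5*z**4/4 + sin(3*z**2).
Answer: 5*z**4/4 + sin(3*z**2).


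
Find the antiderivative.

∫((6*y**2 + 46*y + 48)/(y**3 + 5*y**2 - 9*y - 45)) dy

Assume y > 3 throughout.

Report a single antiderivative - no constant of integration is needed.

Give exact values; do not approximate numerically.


Answer: 5*log(y - 3) + 3*log(y + 3) - 2*log(y + 5).
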